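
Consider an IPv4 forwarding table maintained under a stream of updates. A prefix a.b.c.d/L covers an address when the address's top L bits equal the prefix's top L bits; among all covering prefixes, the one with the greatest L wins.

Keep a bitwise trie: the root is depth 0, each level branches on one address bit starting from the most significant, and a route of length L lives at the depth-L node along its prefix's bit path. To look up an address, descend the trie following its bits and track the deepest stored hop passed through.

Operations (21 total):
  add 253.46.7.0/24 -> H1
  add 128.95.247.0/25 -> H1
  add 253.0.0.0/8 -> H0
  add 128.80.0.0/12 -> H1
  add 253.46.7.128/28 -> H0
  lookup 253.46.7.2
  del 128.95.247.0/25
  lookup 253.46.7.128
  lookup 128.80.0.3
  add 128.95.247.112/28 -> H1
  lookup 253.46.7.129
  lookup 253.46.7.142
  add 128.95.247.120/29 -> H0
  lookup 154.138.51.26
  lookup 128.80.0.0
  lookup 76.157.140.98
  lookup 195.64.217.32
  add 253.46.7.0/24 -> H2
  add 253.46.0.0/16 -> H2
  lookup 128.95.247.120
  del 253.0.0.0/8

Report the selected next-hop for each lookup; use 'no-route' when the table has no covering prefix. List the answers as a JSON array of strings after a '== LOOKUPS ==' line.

Apply in order:
  + 253.46.7.0/24 (H1) depth=24
  + 128.95.247.0/25 (H1) depth=25
  + 253.0.0.0/8 (H0) depth=8
  + 128.80.0.0/12 (H1) depth=12
  + 253.46.7.128/28 (H0) depth=28
  lookup 253.46.7.2: bits 111111010010111000000111 walk d0:-→d1:-→d2:-→d3:-→d4:-→d5:-→d6:-→d7:-→d8:H0→d9:-→d10:-→d11:-→d12:-→d13:-→d14:-→d15:-→d16:-→d17:-→d18:-→d19:-→d20:-→d21:-→d22:-→d23:-→d24:H1 -> H1
  del 128.95.247.0/25 (clear depth 25)
  lookup 253.46.7.128: bits 1111110100101110000001111000 walk d0:-→d1:-→d2:-→d3:-→d4:-→d5:-→d6:-→d7:-→d8:H0→d9:-→d10:-→d11:-→d12:-→d13:-→d14:-→d15:-→d16:-→d17:-→d18:-→d19:-→d20:-→d21:-→d22:-→d23:-→d24:H1→d25:-→d26:-→d27:-→d28:H0 -> H0
  lookup 128.80.0.3: bits 100000000101 walk d0:-→d1:-→d2:-→d3:-→d4:-→d5:-→d6:-→d7:-→d8:-→d9:-→d10:-→d11:-→d12:H1 -> H1
  + 128.95.247.112/28 (H1) depth=28
  lookup 253.46.7.129: bits 1111110100101110000001111000 walk d0:-→d1:-→d2:-→d3:-→d4:-→d5:-→d6:-→d7:-→d8:H0→d9:-→d10:-→d11:-→d12:-→d13:-→d14:-→d15:-→d16:-→d17:-→d18:-→d19:-→d20:-→d21:-→d22:-→d23:-→d24:H1→d25:-→d26:-→d27:-→d28:H0 -> H0
  lookup 253.46.7.142: bits 1111110100101110000001111000 walk d0:-→d1:-→d2:-→d3:-→d4:-→d5:-→d6:-→d7:-→d8:H0→d9:-→d10:-→d11:-→d12:-→d13:-→d14:-→d15:-→d16:-→d17:-→d18:-→d19:-→d20:-→d21:-→d22:-→d23:-→d24:H1→d25:-→d26:-→d27:-→d28:H0 -> H0
  + 128.95.247.120/29 (H0) depth=29
  lookup 154.138.51.26: bits 100 walk d0:-→d1:-→d2:-→d3:- -> no-route
  lookup 128.80.0.0: bits 100000000101 walk d0:-→d1:-→d2:-→d3:-→d4:-→d5:-→d6:-→d7:-→d8:-→d9:-→d10:-→d11:-→d12:H1 -> H1
  lookup 76.157.140.98: bits ε walk d0:- -> no-route
  lookup 195.64.217.32: bits 11 walk d0:-→d1:-→d2:- -> no-route
  + 253.46.7.0/24 (H2) depth=24
  + 253.46.0.0/16 (H2) depth=16
  lookup 128.95.247.120: bits 10000000010111111111011101111 walk d0:-→d1:-→d2:-→d3:-→d4:-→d5:-→d6:-→d7:-→d8:-→d9:-→d10:-→d11:-→d12:H1→d13:-→d14:-→d15:-→d16:-→d17:-→d18:-→d19:-→d20:-→d21:-→d22:-→d23:-→d24:-→d25:-→d26:-→d27:-→d28:H1→d29:H0 -> H0
  del 253.0.0.0/8 (clear depth 8)

== LOOKUPS ==
["H1","H0","H1","H0","H0","no-route","H1","no-route","no-route","H0"]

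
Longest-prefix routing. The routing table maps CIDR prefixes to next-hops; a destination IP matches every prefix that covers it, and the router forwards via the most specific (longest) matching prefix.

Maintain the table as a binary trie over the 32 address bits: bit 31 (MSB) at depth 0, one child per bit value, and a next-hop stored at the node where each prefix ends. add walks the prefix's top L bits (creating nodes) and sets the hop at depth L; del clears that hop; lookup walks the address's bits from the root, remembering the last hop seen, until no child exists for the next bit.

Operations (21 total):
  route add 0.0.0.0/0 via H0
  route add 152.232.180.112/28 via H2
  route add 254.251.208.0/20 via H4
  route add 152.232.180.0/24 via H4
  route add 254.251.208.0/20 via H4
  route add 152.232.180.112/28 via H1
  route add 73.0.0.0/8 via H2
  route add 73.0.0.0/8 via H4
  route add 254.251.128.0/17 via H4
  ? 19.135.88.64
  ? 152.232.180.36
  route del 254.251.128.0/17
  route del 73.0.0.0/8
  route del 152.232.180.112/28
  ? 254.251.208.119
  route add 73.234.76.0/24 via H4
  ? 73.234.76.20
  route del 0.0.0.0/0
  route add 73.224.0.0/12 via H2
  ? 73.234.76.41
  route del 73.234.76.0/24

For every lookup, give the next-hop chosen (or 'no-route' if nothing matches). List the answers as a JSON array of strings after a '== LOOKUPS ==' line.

Process each operation:
  add 0.0.0.0/0 -> H0 at depth 0
  add 152.232.180.112/28 -> H2 at depth 28
  add 254.251.208.0/20 -> H4 at depth 20
  add 152.232.180.0/24 -> H4 at depth 24
  add 254.251.208.0/20 -> H4 at depth 20
  add 152.232.180.112/28 -> H1 at depth 28
  add 73.0.0.0/8 -> H2 at depth 8
  add 73.0.0.0/8 -> H4 at depth 8
  add 254.251.128.0/17 -> H4 at depth 17
  Q 19.135.88.64: descend 0 ; hops seen [H0] ; pick H0
  Q 152.232.180.36: descend 1001100011101000101101000 ; hops seen [H0,H4] ; pick H4
  - 254.251.128.0/17 clear@17
  - 73.0.0.0/8 clear@8
  - 152.232.180.112/28 clear@28
  Q 254.251.208.119: descend 11111110111110111101 ; hops seen [H0,H4] ; pick H4
  add 73.234.76.0/24 -> H4 at depth 24
  Q 73.234.76.20: descend 010010011110101001001100 ; hops seen [H0,H4] ; pick H4
  - 0.0.0.0/0 clear@0
  add 73.224.0.0/12 -> H2 at depth 12
  Q 73.234.76.41: descend 010010011110101001001100 ; hops seen [H2,H4] ; pick H4
  - 73.234.76.0/24 clear@24

== LOOKUPS ==
["H0","H4","H4","H4","H4"]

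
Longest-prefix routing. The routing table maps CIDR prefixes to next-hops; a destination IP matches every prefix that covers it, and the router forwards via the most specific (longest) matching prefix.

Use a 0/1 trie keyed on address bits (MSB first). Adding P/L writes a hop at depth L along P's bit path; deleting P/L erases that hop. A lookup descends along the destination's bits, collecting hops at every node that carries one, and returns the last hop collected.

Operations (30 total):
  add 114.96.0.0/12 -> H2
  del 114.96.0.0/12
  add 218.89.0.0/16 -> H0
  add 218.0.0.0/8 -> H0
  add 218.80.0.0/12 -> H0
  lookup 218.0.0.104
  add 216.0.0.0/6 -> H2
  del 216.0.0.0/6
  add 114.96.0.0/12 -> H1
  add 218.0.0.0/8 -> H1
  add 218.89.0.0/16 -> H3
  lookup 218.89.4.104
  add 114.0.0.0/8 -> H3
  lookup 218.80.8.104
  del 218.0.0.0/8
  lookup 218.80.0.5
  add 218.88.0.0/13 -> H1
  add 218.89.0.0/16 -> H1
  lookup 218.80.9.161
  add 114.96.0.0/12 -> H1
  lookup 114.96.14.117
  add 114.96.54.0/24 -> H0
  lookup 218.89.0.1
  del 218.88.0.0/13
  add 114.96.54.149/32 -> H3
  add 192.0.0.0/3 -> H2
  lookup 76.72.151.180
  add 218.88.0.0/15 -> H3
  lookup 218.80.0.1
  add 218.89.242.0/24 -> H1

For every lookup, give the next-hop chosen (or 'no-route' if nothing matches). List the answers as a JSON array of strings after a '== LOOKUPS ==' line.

Apply in order:
  + 114.96.0.0/12 (H2) depth=12
  - 114.96.0.0/12 clear@12
  + 218.89.0.0/16 (H0) depth=16
  + 218.0.0.0/8 (H0) depth=8
  + 218.80.0.0/12 (H0) depth=12
  lookup 218.0.0.104: bits 110110100 walk d0:-→d1:-→d2:-→d3:-→d4:-→d5:-→d6:-→d7:-→d8:H0→d9:- -> H0
  + 216.0.0.0/6 (H2) depth=6
  - 216.0.0.0/6 clear@6
  + 114.96.0.0/12 (H1) depth=12
  + 218.0.0.0/8 (H1) depth=8
  + 218.89.0.0/16 (H3) depth=16
  lookup 218.89.4.104: bits 1101101001011001 walk d0:-→d1:-→d2:-→d3:-→d4:-→d5:-→d6:-→d7:-→d8:H1→d9:-→d10:-→d11:-→d12:H0→d13:-→d14:-→d15:-→d16:H3 -> H3
  + 114.0.0.0/8 (H3) depth=8
  lookup 218.80.8.104: bits 110110100101 walk d0:-→d1:-→d2:-→d3:-→d4:-→d5:-→d6:-→d7:-→d8:H1→d9:-→d10:-→d11:-→d12:H0 -> H0
  - 218.0.0.0/8 clear@8
  lookup 218.80.0.5: bits 110110100101 walk d0:-→d1:-→d2:-→d3:-→d4:-→d5:-→d6:-→d7:-→d8:-→d9:-→d10:-→d11:-→d12:H0 -> H0
  + 218.88.0.0/13 (H1) depth=13
  + 218.89.0.0/16 (H1) depth=16
  lookup 218.80.9.161: bits 110110100101 walk d0:-→d1:-→d2:-→d3:-→d4:-→d5:-→d6:-→d7:-→d8:-→d9:-→d10:-→d11:-→d12:H0 -> H0
  + 114.96.0.0/12 (H1) depth=12
  lookup 114.96.14.117: bits 011100100110 walk d0:-→d1:-→d2:-→d3:-→d4:-→d5:-→d6:-→d7:-→d8:H3→d9:-→d10:-→d11:-→d12:H1 -> H1
  + 114.96.54.0/24 (H0) depth=24
  lookup 218.89.0.1: bits 1101101001011001 walk d0:-→d1:-→d2:-→d3:-→d4:-→d5:-→d6:-→d7:-→d8:-→d9:-→d10:-→d11:-→d12:H0→d13:H1→d14:-→d15:-→d16:H1 -> H1
  - 218.88.0.0/13 clear@13
  + 114.96.54.149/32 (H3) depth=32
  + 192.0.0.0/3 (H2) depth=3
  lookup 76.72.151.180: bits 01 walk d0:-→d1:-→d2:- -> no-route
  + 218.88.0.0/15 (H3) depth=15
  lookup 218.80.0.1: bits 110110100101 walk d0:-→d1:-→d2:-→d3:H2→d4:-→d5:-→d6:-→d7:-→d8:-→d9:-→d10:-→d11:-→d12:H0 -> H0
  + 218.89.242.0/24 (H1) depth=24

== LOOKUPS ==
["H0","H3","H0","H0","H0","H1","H1","no-route","H0"]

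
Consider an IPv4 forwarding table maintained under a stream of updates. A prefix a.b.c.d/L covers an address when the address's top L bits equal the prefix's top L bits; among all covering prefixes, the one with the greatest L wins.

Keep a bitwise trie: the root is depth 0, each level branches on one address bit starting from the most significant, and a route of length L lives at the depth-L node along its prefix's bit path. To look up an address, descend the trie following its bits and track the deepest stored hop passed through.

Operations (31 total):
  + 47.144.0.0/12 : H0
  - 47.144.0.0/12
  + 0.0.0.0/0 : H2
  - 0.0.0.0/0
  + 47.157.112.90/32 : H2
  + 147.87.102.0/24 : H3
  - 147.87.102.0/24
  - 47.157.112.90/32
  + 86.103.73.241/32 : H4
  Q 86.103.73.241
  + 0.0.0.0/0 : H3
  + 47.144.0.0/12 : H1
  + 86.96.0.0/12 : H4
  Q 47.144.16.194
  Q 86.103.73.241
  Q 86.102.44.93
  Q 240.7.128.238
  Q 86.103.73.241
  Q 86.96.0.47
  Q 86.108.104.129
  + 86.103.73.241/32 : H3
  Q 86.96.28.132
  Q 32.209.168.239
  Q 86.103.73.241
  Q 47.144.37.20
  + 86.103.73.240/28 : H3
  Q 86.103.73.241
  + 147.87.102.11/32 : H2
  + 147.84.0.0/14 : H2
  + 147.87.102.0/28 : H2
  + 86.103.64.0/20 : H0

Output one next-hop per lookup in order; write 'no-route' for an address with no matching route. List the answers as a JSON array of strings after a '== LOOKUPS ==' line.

Process each operation:
  add 47.144.0.0/12 -> H0 at depth 12
  - 47.144.0.0/12 clear@12
  add 0.0.0.0/0 -> H2 at depth 0
  - 0.0.0.0/0 clear@0
  add 47.157.112.90/32 -> H2 at depth 32
  add 147.87.102.0/24 -> H3 at depth 24
  - 147.87.102.0/24 clear@24
  - 47.157.112.90/32 clear@32
  add 86.103.73.241/32 -> H4 at depth 32
  ? 86.103.73.241  path d0:-→d1:-→d2:-→d3:-→d4:-→d5:-→d6:-→d7:-→d8:-→d9:-→d10:-→d11:-→d12:-→d13:-→d14:-→d15:-→d16:-→d17:-→d18:-→d19:-→d20:-→d21:-→d22:-→d23:-→d24:-→d25:-→d26:-→d27:-→d28:-→d29:-→d30:-→d31:-→d32:H4  best=H4
  add 0.0.0.0/0 -> H3 at depth 0
  add 47.144.0.0/12 -> H1 at depth 12
  add 86.96.0.0/12 -> H4 at depth 12
  ? 47.144.16.194  path d0:H3→d1:-→d2:-→d3:-→d4:-→d5:-→d6:-→d7:-→d8:-→d9:-→d10:-→d11:-→d12:H1  best=H1
  ? 86.103.73.241  path d0:H3→d1:-→d2:-→d3:-→d4:-→d5:-→d6:-→d7:-→d8:-→d9:-→d10:-→d11:-→d12:H4→d13:-→d14:-→d15:-→d16:-→d17:-→d18:-→d19:-→d20:-→d21:-→d22:-→d23:-→d24:-→d25:-→d26:-→d27:-→d28:-→d29:-→d30:-→d31:-→d32:H4  best=H4
  ? 86.102.44.93  path d0:H3→d1:-→d2:-→d3:-→d4:-→d5:-→d6:-→d7:-→d8:-→d9:-→d10:-→d11:-→d12:H4→d13:-→d14:-→d15:-  best=H4
  ? 240.7.128.238  path d0:H3→d1:-  best=H3
  ? 86.103.73.241  path d0:H3→d1:-→d2:-→d3:-→d4:-→d5:-→d6:-→d7:-→d8:-→d9:-→d10:-→d11:-→d12:H4→d13:-→d14:-→d15:-→d16:-→d17:-→d18:-→d19:-→d20:-→d21:-→d22:-→d23:-→d24:-→d25:-→d26:-→d27:-→d28:-→d29:-→d30:-→d31:-→d32:H4  best=H4
  ? 86.96.0.47  path d0:H3→d1:-→d2:-→d3:-→d4:-→d5:-→d6:-→d7:-→d8:-→d9:-→d10:-→d11:-→d12:H4→d13:-  best=H4
  ? 86.108.104.129  path d0:H3→d1:-→d2:-→d3:-→d4:-→d5:-→d6:-→d7:-→d8:-→d9:-→d10:-→d11:-→d12:H4  best=H4
  add 86.103.73.241/32 -> H3 at depth 32
  ? 86.96.28.132  path d0:H3→d1:-→d2:-→d3:-→d4:-→d5:-→d6:-→d7:-→d8:-→d9:-→d10:-→d11:-→d12:H4→d13:-  best=H4
  ? 32.209.168.239  path d0:H3→d1:-→d2:-→d3:-→d4:-  best=H3
  ? 86.103.73.241  path d0:H3→d1:-→d2:-→d3:-→d4:-→d5:-→d6:-→d7:-→d8:-→d9:-→d10:-→d11:-→d12:H4→d13:-→d14:-→d15:-→d16:-→d17:-→d18:-→d19:-→d20:-→d21:-→d22:-→d23:-→d24:-→d25:-→d26:-→d27:-→d28:-→d29:-→d30:-→d31:-→d32:H3  best=H3
  ? 47.144.37.20  path d0:H3→d1:-→d2:-→d3:-→d4:-→d5:-→d6:-→d7:-→d8:-→d9:-→d10:-→d11:-→d12:H1  best=H1
  add 86.103.73.240/28 -> H3 at depth 28
  ? 86.103.73.241  path d0:H3→d1:-→d2:-→d3:-→d4:-→d5:-→d6:-→d7:-→d8:-→d9:-→d10:-→d11:-→d12:H4→d13:-→d14:-→d15:-→d16:-→d17:-→d18:-→d19:-→d20:-→d21:-→d22:-→d23:-→d24:-→d25:-→d26:-→d27:-→d28:H3→d29:-→d30:-→d31:-→d32:H3  best=H3
  add 147.87.102.11/32 -> H2 at depth 32
  add 147.84.0.0/14 -> H2 at depth 14
  add 147.87.102.0/28 -> H2 at depth 28
  add 86.103.64.0/20 -> H0 at depth 20

== LOOKUPS ==
["H4","H1","H4","H4","H3","H4","H4","H4","H4","H3","H3","H1","H3"]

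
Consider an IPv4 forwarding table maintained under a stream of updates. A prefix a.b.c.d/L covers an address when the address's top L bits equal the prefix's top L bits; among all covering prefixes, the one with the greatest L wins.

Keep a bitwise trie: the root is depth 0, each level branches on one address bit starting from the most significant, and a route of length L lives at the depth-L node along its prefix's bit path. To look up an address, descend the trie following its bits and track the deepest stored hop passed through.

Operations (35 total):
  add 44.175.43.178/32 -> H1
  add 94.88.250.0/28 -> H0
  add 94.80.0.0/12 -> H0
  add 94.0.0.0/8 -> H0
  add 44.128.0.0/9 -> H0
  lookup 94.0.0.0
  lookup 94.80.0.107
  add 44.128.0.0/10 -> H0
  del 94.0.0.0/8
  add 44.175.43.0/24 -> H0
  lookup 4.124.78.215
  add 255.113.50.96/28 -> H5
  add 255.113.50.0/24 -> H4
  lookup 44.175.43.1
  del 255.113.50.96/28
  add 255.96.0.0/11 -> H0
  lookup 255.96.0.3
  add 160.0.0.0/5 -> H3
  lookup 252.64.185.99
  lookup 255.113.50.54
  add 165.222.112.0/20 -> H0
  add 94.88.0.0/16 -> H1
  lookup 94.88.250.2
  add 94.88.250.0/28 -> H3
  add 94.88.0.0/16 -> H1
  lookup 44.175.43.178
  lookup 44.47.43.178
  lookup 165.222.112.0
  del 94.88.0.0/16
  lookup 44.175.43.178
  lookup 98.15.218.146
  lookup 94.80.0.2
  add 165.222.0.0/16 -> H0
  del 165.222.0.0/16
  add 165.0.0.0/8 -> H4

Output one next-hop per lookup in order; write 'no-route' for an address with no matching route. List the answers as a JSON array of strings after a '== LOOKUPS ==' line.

Process each operation:
  + 44.175.43.178/32 (H1) depth=32
  + 94.88.250.0/28 (H0) depth=28
  + 94.80.0.0/12 (H0) depth=12
  + 94.0.0.0/8 (H0) depth=8
  + 44.128.0.0/9 (H0) depth=9
  ? 94.0.0.0  path d0:-→d1:-→d2:-→d3:-→d4:-→d5:-→d6:-→d7:-→d8:H0→d9:-  best=H0
  ? 94.80.0.107  path d0:-→d1:-→d2:-→d3:-→d4:-→d5:-→d6:-→d7:-→d8:H0→d9:-→d10:-→d11:-→d12:H0  best=H0
  + 44.128.0.0/10 (H0) depth=10
  - 94.0.0.0/8 clear@8
  + 44.175.43.0/24 (H0) depth=24
  ? 4.124.78.215  path d0:-→d1:-→d2:-  best=no-route
  + 255.113.50.96/28 (H5) depth=28
  + 255.113.50.0/24 (H4) depth=24
  ? 44.175.43.1  path d0:-→d1:-→d2:-→d3:-→d4:-→d5:-→d6:-→d7:-→d8:-→d9:H0→d10:H0→d11:-→d12:-→d13:-→d14:-→d15:-→d16:-→d17:-→d18:-→d19:-→d20:-→d21:-→d22:-→d23:-→d24:H0  best=H0
  - 255.113.50.96/28 clear@28
  + 255.96.0.0/11 (H0) depth=11
  ? 255.96.0.3  path d0:-→d1:-→d2:-→d3:-→d4:-→d5:-→d6:-→d7:-→d8:-→d9:-→d10:-→d11:H0  best=H0
  + 160.0.0.0/5 (H3) depth=5
  ? 252.64.185.99  path d0:-→d1:-→d2:-→d3:-→d4:-→d5:-→d6:-  best=no-route
  ? 255.113.50.54  path d0:-→d1:-→d2:-→d3:-→d4:-→d5:-→d6:-→d7:-→d8:-→d9:-→d10:-→d11:H0→d12:-→d13:-→d14:-→d15:-→d16:-→d17:-→d18:-→d19:-→d20:-→d21:-→d22:-→d23:-→d24:H4→d25:-  best=H4
  + 165.222.112.0/20 (H0) depth=20
  + 94.88.0.0/16 (H1) depth=16
  ? 94.88.250.2  path d0:-→d1:-→d2:-→d3:-→d4:-→d5:-→d6:-→d7:-→d8:-→d9:-→d10:-→d11:-→d12:H0→d13:-→d14:-→d15:-→d16:H1→d17:-→d18:-→d19:-→d20:-→d21:-→d22:-→d23:-→d24:-→d25:-→d26:-→d27:-→d28:H0  best=H0
  + 94.88.250.0/28 (H3) depth=28
  + 94.88.0.0/16 (H1) depth=16
  ? 44.175.43.178  path d0:-→d1:-→d2:-→d3:-→d4:-→d5:-→d6:-→d7:-→d8:-→d9:H0→d10:H0→d11:-→d12:-→d13:-→d14:-→d15:-→d16:-→d17:-→d18:-→d19:-→d20:-→d21:-→d22:-→d23:-→d24:H0→d25:-→d26:-→d27:-→d28:-→d29:-→d30:-→d31:-→d32:H1  best=H1
  ? 44.47.43.178  path d0:-→d1:-→d2:-→d3:-→d4:-→d5:-→d6:-→d7:-→d8:-  best=no-route
  ? 165.222.112.0  path d0:-→d1:-→d2:-→d3:-→d4:-→d5:H3→d6:-→d7:-→d8:-→d9:-→d10:-→d11:-→d12:-→d13:-→d14:-→d15:-→d16:-→d17:-→d18:-→d19:-→d20:H0  best=H0
  - 94.88.0.0/16 clear@16
  ? 44.175.43.178  path d0:-→d1:-→d2:-→d3:-→d4:-→d5:-→d6:-→d7:-→d8:-→d9:H0→d10:H0→d11:-→d12:-→d13:-→d14:-→d15:-→d16:-→d17:-→d18:-→d19:-→d20:-→d21:-→d22:-→d23:-→d24:H0→d25:-→d26:-→d27:-→d28:-→d29:-→d30:-→d31:-→d32:H1  best=H1
  ? 98.15.218.146  path d0:-→d1:-→d2:-  best=no-route
  ? 94.80.0.2  path d0:-→d1:-→d2:-→d3:-→d4:-→d5:-→d6:-→d7:-→d8:-→d9:-→d10:-→d11:-→d12:H0  best=H0
  + 165.222.0.0/16 (H0) depth=16
  - 165.222.0.0/16 clear@16
  + 165.0.0.0/8 (H4) depth=8

== LOOKUPS ==
["H0","H0","no-route","H0","H0","no-route","H4","H0","H1","no-route","H0","H1","no-route","H0"]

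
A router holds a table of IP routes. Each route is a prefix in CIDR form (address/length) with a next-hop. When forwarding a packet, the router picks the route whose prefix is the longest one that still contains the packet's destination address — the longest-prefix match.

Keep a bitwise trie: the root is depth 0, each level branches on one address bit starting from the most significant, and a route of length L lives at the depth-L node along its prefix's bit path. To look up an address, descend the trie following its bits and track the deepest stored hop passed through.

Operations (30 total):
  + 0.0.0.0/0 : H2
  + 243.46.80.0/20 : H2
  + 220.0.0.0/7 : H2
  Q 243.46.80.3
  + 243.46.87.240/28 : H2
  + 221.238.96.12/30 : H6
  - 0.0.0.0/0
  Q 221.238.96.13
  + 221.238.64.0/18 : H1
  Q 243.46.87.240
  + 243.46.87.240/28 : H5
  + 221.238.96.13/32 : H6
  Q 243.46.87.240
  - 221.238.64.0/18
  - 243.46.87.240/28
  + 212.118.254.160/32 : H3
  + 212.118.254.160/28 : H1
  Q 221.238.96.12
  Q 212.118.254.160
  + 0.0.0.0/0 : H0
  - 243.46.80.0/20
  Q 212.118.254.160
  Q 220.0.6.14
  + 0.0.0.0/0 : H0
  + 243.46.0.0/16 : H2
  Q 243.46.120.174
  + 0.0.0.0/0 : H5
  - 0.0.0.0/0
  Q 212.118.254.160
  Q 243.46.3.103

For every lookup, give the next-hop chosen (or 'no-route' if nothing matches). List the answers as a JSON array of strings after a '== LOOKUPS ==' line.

Process each operation:
  add 0.0.0.0/0 -> H2 at depth 0
  add 243.46.80.0/20 -> H2 at depth 20
  add 220.0.0.0/7 -> H2 at depth 7
  lookup 243.46.80.3: bits 11110011001011100101 walk d0:H2→d1:-→d2:-→d3:-→d4:-→d5:-→d6:-→d7:-→d8:-→d9:-→d10:-→d11:-→d12:-→d13:-→d14:-→d15:-→d16:-→d17:-→d18:-→d19:-→d20:H2 -> H2
  add 243.46.87.240/28 -> H2 at depth 28
  add 221.238.96.12/30 -> H6 at depth 30
  - 0.0.0.0/0 clear@0
  lookup 221.238.96.13: bits 110111011110111001100000000011 walk d0:-→d1:-→d2:-→d3:-→d4:-→d5:-→d6:-→d7:H2→d8:-→d9:-→d10:-→d11:-→d12:-→d13:-→d14:-→d15:-→d16:-→d17:-→d18:-→d19:-→d20:-→d21:-→d22:-→d23:-→d24:-→d25:-→d26:-→d27:-→d28:-→d29:-→d30:H6 -> H6
  add 221.238.64.0/18 -> H1 at depth 18
  lookup 243.46.87.240: bits 1111001100101110010101111111 walk d0:-→d1:-→d2:-→d3:-→d4:-→d5:-→d6:-→d7:-→d8:-→d9:-→d10:-→d11:-→d12:-→d13:-→d14:-→d15:-→d16:-→d17:-→d18:-→d19:-→d20:H2→d21:-→d22:-→d23:-→d24:-→d25:-→d26:-→d27:-→d28:H2 -> H2
  add 243.46.87.240/28 -> H5 at depth 28
  add 221.238.96.13/32 -> H6 at depth 32
  lookup 243.46.87.240: bits 1111001100101110010101111111 walk d0:-→d1:-→d2:-→d3:-→d4:-→d5:-→d6:-→d7:-→d8:-→d9:-→d10:-→d11:-→d12:-→d13:-→d14:-→d15:-→d16:-→d17:-→d18:-→d19:-→d20:H2→d21:-→d22:-→d23:-→d24:-→d25:-→d26:-→d27:-→d28:H5 -> H5
  - 221.238.64.0/18 clear@18
  - 243.46.87.240/28 clear@28
  add 212.118.254.160/32 -> H3 at depth 32
  add 212.118.254.160/28 -> H1 at depth 28
  lookup 221.238.96.12: bits 1101110111101110011000000000110 walk d0:-→d1:-→d2:-→d3:-→d4:-→d5:-→d6:-→d7:H2→d8:-→d9:-→d10:-→d11:-→d12:-→d13:-→d14:-→d15:-→d16:-→d17:-→d18:-→d19:-→d20:-→d21:-→d22:-→d23:-→d24:-→d25:-→d26:-→d27:-→d28:-→d29:-→d30:H6→d31:- -> H6
  lookup 212.118.254.160: bits 11010100011101101111111010100000 walk d0:-→d1:-→d2:-→d3:-→d4:-→d5:-→d6:-→d7:-→d8:-→d9:-→d10:-→d11:-→d12:-→d13:-→d14:-→d15:-→d16:-→d17:-→d18:-→d19:-→d20:-→d21:-→d22:-→d23:-→d24:-→d25:-→d26:-→d27:-→d28:H1→d29:-→d30:-→d31:-→d32:H3 -> H3
  add 0.0.0.0/0 -> H0 at depth 0
  - 243.46.80.0/20 clear@20
  lookup 212.118.254.160: bits 11010100011101101111111010100000 walk d0:H0→d1:-→d2:-→d3:-→d4:-→d5:-→d6:-→d7:-→d8:-→d9:-→d10:-→d11:-→d12:-→d13:-→d14:-→d15:-→d16:-→d17:-→d18:-→d19:-→d20:-→d21:-→d22:-→d23:-→d24:-→d25:-→d26:-→d27:-→d28:H1→d29:-→d30:-→d31:-→d32:H3 -> H3
  lookup 220.0.6.14: bits 1101110 walk d0:H0→d1:-→d2:-→d3:-→d4:-→d5:-→d6:-→d7:H2 -> H2
  add 0.0.0.0/0 -> H0 at depth 0
  add 243.46.0.0/16 -> H2 at depth 16
  lookup 243.46.120.174: bits 111100110010111001 walk d0:H0→d1:-→d2:-→d3:-→d4:-→d5:-→d6:-→d7:-→d8:-→d9:-→d10:-→d11:-→d12:-→d13:-→d14:-→d15:-→d16:H2→d17:-→d18:- -> H2
  add 0.0.0.0/0 -> H5 at depth 0
  - 0.0.0.0/0 clear@0
  lookup 212.118.254.160: bits 11010100011101101111111010100000 walk d0:-→d1:-→d2:-→d3:-→d4:-→d5:-→d6:-→d7:-→d8:-→d9:-→d10:-→d11:-→d12:-→d13:-→d14:-→d15:-→d16:-→d17:-→d18:-→d19:-→d20:-→d21:-→d22:-→d23:-→d24:-→d25:-→d26:-→d27:-→d28:H1→d29:-→d30:-→d31:-→d32:H3 -> H3
  lookup 243.46.3.103: bits 11110011001011100 walk d0:-→d1:-→d2:-→d3:-→d4:-→d5:-→d6:-→d7:-→d8:-→d9:-→d10:-→d11:-→d12:-→d13:-→d14:-→d15:-→d16:H2→d17:- -> H2

== LOOKUPS ==
["H2","H6","H2","H5","H6","H3","H3","H2","H2","H3","H2"]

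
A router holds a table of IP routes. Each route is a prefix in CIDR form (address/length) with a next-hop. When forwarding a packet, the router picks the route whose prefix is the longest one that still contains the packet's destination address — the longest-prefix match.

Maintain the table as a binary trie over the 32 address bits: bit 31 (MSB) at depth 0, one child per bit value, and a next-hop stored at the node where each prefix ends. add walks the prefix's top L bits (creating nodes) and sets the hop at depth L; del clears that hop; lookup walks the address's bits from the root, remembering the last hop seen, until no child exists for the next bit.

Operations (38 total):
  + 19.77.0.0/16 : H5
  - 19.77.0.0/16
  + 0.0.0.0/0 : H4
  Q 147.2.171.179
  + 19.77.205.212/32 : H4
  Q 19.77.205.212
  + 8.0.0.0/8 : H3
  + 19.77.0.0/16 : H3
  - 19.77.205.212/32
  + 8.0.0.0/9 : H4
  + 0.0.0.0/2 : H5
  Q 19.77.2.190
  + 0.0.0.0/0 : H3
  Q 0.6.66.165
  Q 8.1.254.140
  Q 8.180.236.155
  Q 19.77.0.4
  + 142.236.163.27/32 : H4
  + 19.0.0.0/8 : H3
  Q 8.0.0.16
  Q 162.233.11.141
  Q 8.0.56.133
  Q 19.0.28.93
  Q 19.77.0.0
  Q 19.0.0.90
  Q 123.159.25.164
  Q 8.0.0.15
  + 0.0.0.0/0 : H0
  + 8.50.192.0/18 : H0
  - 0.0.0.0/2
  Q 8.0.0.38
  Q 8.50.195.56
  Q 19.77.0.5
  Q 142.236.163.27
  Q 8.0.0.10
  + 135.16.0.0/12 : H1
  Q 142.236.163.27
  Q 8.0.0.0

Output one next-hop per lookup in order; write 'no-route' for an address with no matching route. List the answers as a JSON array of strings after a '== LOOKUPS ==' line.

Process each operation:
  add 19.77.0.0/16 -> H5 at depth 16
  - 19.77.0.0/16 clear@16
  add 0.0.0.0/0 -> H4 at depth 0
  Q 147.2.171.179: descend ε ; hops seen [H4] ; pick H4
  add 19.77.205.212/32 -> H4 at depth 32
  Q 19.77.205.212: descend 00010011010011011100110111010100 ; hops seen [H4,H4] ; pick H4
  add 8.0.0.0/8 -> H3 at depth 8
  add 19.77.0.0/16 -> H3 at depth 16
  - 19.77.205.212/32 clear@32
  add 8.0.0.0/9 -> H4 at depth 9
  add 0.0.0.0/2 -> H5 at depth 2
  Q 19.77.2.190: descend 0001001101001101 ; hops seen [H4,H5,H3] ; pick H3
  add 0.0.0.0/0 -> H3 at depth 0
  Q 0.6.66.165: descend 0000 ; hops seen [H3,H5] ; pick H5
  Q 8.1.254.140: descend 000010000 ; hops seen [H3,H5,H3,H4] ; pick H4
  Q 8.180.236.155: descend 00001000 ; hops seen [H3,H5,H3] ; pick H3
  Q 19.77.0.4: descend 0001001101001101 ; hops seen [H3,H5,H3] ; pick H3
  add 142.236.163.27/32 -> H4 at depth 32
  add 19.0.0.0/8 -> H3 at depth 8
  Q 8.0.0.16: descend 000010000 ; hops seen [H3,H5,H3,H4] ; pick H4
  Q 162.233.11.141: descend 10 ; hops seen [H3] ; pick H3
  Q 8.0.56.133: descend 000010000 ; hops seen [H3,H5,H3,H4] ; pick H4
  Q 19.0.28.93: descend 000100110 ; hops seen [H3,H5,H3] ; pick H3
  Q 19.77.0.0: descend 0001001101001101 ; hops seen [H3,H5,H3,H3] ; pick H3
  Q 19.0.0.90: descend 000100110 ; hops seen [H3,H5,H3] ; pick H3
  Q 123.159.25.164: descend 0 ; hops seen [H3] ; pick H3
  Q 8.0.0.15: descend 000010000 ; hops seen [H3,H5,H3,H4] ; pick H4
  add 0.0.0.0/0 -> H0 at depth 0
  add 8.50.192.0/18 -> H0 at depth 18
  - 0.0.0.0/2 clear@2
  Q 8.0.0.38: descend 0000100000 ; hops seen [H0,H3,H4] ; pick H4
  Q 8.50.195.56: descend 000010000011001011 ; hops seen [H0,H3,H4,H0] ; pick H0
  Q 19.77.0.5: descend 0001001101001101 ; hops seen [H0,H3,H3] ; pick H3
  Q 142.236.163.27: descend 10001110111011001010001100011011 ; hops seen [H0,H4] ; pick H4
  Q 8.0.0.10: descend 0000100000 ; hops seen [H0,H3,H4] ; pick H4
  add 135.16.0.0/12 -> H1 at depth 12
  Q 142.236.163.27: descend 10001110111011001010001100011011 ; hops seen [H0,H4] ; pick H4
  Q 8.0.0.0: descend 0000100000 ; hops seen [H0,H3,H4] ; pick H4

== LOOKUPS ==
["H4","H4","H3","H5","H4","H3","H3","H4","H3","H4","H3","H3","H3","H3","H4","H4","H0","H3","H4","H4","H4","H4"]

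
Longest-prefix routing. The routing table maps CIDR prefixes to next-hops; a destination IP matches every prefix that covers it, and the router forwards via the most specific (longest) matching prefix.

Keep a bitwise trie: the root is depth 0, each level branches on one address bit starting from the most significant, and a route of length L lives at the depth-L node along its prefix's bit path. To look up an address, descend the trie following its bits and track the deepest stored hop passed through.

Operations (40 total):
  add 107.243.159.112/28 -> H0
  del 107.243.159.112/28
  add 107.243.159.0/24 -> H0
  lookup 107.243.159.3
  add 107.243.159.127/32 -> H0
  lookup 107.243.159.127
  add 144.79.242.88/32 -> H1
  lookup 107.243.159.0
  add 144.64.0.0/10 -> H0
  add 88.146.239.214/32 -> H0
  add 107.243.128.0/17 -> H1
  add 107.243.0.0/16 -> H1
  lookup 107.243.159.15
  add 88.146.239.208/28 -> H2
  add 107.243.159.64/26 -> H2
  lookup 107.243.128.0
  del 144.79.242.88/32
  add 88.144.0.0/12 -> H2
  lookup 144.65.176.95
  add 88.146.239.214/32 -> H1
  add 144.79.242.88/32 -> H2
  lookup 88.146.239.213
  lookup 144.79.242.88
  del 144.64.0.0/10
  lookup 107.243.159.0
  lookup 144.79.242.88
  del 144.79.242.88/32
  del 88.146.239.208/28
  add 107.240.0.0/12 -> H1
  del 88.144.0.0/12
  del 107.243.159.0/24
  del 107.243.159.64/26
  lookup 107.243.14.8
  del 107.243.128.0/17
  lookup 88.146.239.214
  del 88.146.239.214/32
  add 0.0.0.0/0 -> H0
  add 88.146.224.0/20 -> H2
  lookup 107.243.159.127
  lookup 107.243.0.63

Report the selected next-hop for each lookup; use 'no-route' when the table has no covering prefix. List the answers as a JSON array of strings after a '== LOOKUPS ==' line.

Apply in order:
  + 107.243.159.112/28 (H0) depth=28
  - 107.243.159.112/28 clear@28
  + 107.243.159.0/24 (H0) depth=24
  ? 107.243.159.3  path d0:-→d1:-→d2:-→d3:-→d4:-→d5:-→d6:-→d7:-→d8:-→d9:-→d10:-→d11:-→d12:-→d13:-→d14:-→d15:-→d16:-→d17:-→d18:-→d19:-→d20:-→d21:-→d22:-→d23:-→d24:H0→d25:-  best=H0
  + 107.243.159.127/32 (H0) depth=32
  ? 107.243.159.127  path d0:-→d1:-→d2:-→d3:-→d4:-→d5:-→d6:-→d7:-→d8:-→d9:-→d10:-→d11:-→d12:-→d13:-→d14:-→d15:-→d16:-→d17:-→d18:-→d19:-→d20:-→d21:-→d22:-→d23:-→d24:H0→d25:-→d26:-→d27:-→d28:-→d29:-→d30:-→d31:-→d32:H0  best=H0
  + 144.79.242.88/32 (H1) depth=32
  ? 107.243.159.0  path d0:-→d1:-→d2:-→d3:-→d4:-→d5:-→d6:-→d7:-→d8:-→d9:-→d10:-→d11:-→d12:-→d13:-→d14:-→d15:-→d16:-→d17:-→d18:-→d19:-→d20:-→d21:-→d22:-→d23:-→d24:H0→d25:-  best=H0
  + 144.64.0.0/10 (H0) depth=10
  + 88.146.239.214/32 (H0) depth=32
  + 107.243.128.0/17 (H1) depth=17
  + 107.243.0.0/16 (H1) depth=16
  ? 107.243.159.15  path d0:-→d1:-→d2:-→d3:-→d4:-→d5:-→d6:-→d7:-→d8:-→d9:-→d10:-→d11:-→d12:-→d13:-→d14:-→d15:-→d16:H1→d17:H1→d18:-→d19:-→d20:-→d21:-→d22:-→d23:-→d24:H0→d25:-  best=H0
  + 88.146.239.208/28 (H2) depth=28
  + 107.243.159.64/26 (H2) depth=26
  ? 107.243.128.0  path d0:-→d1:-→d2:-→d3:-→d4:-→d5:-→d6:-→d7:-→d8:-→d9:-→d10:-→d11:-→d12:-→d13:-→d14:-→d15:-→d16:H1→d17:H1→d18:-→d19:-  best=H1
  - 144.79.242.88/32 clear@32
  + 88.144.0.0/12 (H2) depth=12
  ? 144.65.176.95  path d0:-→d1:-→d2:-→d3:-→d4:-→d5:-→d6:-→d7:-→d8:-→d9:-→d10:H0→d11:-→d12:-  best=H0
  + 88.146.239.214/32 (H1) depth=32
  + 144.79.242.88/32 (H2) depth=32
  ? 88.146.239.213  path d0:-→d1:-→d2:-→d3:-→d4:-→d5:-→d6:-→d7:-→d8:-→d9:-→d10:-→d11:-→d12:H2→d13:-→d14:-→d15:-→d16:-→d17:-→d18:-→d19:-→d20:-→d21:-→d22:-→d23:-→d24:-→d25:-→d26:-→d27:-→d28:H2→d29:-→d30:-  best=H2
  ? 144.79.242.88  path d0:-→d1:-→d2:-→d3:-→d4:-→d5:-→d6:-→d7:-→d8:-→d9:-→d10:H0→d11:-→d12:-→d13:-→d14:-→d15:-→d16:-→d17:-→d18:-→d19:-→d20:-→d21:-→d22:-→d23:-→d24:-→d25:-→d26:-→d27:-→d28:-→d29:-→d30:-→d31:-→d32:H2  best=H2
  - 144.64.0.0/10 clear@10
  ? 107.243.159.0  path d0:-→d1:-→d2:-→d3:-→d4:-→d5:-→d6:-→d7:-→d8:-→d9:-→d10:-→d11:-→d12:-→d13:-→d14:-→d15:-→d16:H1→d17:H1→d18:-→d19:-→d20:-→d21:-→d22:-→d23:-→d24:H0→d25:-  best=H0
  ? 144.79.242.88  path d0:-→d1:-→d2:-→d3:-→d4:-→d5:-→d6:-→d7:-→d8:-→d9:-→d10:-→d11:-→d12:-→d13:-→d14:-→d15:-→d16:-→d17:-→d18:-→d19:-→d20:-→d21:-→d22:-→d23:-→d24:-→d25:-→d26:-→d27:-→d28:-→d29:-→d30:-→d31:-→d32:H2  best=H2
  - 144.79.242.88/32 clear@32
  - 88.146.239.208/28 clear@28
  + 107.240.0.0/12 (H1) depth=12
  - 88.144.0.0/12 clear@12
  - 107.243.159.0/24 clear@24
  - 107.243.159.64/26 clear@26
  ? 107.243.14.8  path d0:-→d1:-→d2:-→d3:-→d4:-→d5:-→d6:-→d7:-→d8:-→d9:-→d10:-→d11:-→d12:H1→d13:-→d14:-→d15:-→d16:H1  best=H1
  - 107.243.128.0/17 clear@17
  ? 88.146.239.214  path d0:-→d1:-→d2:-→d3:-→d4:-→d5:-→d6:-→d7:-→d8:-→d9:-→d10:-→d11:-→d12:-→d13:-→d14:-→d15:-→d16:-→d17:-→d18:-→d19:-→d20:-→d21:-→d22:-→d23:-→d24:-→d25:-→d26:-→d27:-→d28:-→d29:-→d30:-→d31:-→d32:H1  best=H1
  - 88.146.239.214/32 clear@32
  + 0.0.0.0/0 (H0) depth=0
  + 88.146.224.0/20 (H2) depth=20
  ? 107.243.159.127  path d0:H0→d1:-→d2:-→d3:-→d4:-→d5:-→d6:-→d7:-→d8:-→d9:-→d10:-→d11:-→d12:H1→d13:-→d14:-→d15:-→d16:H1→d17:-→d18:-→d19:-→d20:-→d21:-→d22:-→d23:-→d24:-→d25:-→d26:-→d27:-→d28:-→d29:-→d30:-→d31:-→d32:H0  best=H0
  ? 107.243.0.63  path d0:H0→d1:-→d2:-→d3:-→d4:-→d5:-→d6:-→d7:-→d8:-→d9:-→d10:-→d11:-→d12:H1→d13:-→d14:-→d15:-→d16:H1  best=H1

== LOOKUPS ==
["H0","H0","H0","H0","H1","H0","H2","H2","H0","H2","H1","H1","H0","H1"]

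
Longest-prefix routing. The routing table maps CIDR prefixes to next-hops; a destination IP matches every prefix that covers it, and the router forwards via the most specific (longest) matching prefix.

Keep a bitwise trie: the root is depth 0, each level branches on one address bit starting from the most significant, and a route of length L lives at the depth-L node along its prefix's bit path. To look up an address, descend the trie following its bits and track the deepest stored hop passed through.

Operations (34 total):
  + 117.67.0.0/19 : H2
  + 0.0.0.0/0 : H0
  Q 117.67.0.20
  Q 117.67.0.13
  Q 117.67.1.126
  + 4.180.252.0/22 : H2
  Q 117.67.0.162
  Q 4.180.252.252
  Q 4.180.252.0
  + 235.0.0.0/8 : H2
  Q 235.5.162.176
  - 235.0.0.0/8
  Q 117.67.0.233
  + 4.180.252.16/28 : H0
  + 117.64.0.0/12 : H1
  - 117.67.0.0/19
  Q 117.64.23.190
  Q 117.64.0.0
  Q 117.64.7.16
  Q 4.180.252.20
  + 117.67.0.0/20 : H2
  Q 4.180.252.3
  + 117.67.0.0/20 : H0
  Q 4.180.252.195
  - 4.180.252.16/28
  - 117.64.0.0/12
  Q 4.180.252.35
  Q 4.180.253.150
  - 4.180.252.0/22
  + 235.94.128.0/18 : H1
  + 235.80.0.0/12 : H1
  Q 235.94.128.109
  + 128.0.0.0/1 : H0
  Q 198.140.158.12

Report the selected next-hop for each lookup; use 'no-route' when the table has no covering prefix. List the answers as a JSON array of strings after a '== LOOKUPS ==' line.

Trace:
  add 117.67.0.0/19 -> H2 at depth 19
  add 0.0.0.0/0 -> H0 at depth 0
  ? 117.67.0.20  path d0:H0→d1:-→d2:-→d3:-→d4:-→d5:-→d6:-→d7:-→d8:-→d9:-→d10:-→d11:-→d12:-→d13:-→d14:-→d15:-→d16:-→d17:-→d18:-→d19:H2  best=H2
  ? 117.67.0.13  path d0:H0→d1:-→d2:-→d3:-→d4:-→d5:-→d6:-→d7:-→d8:-→d9:-→d10:-→d11:-→d12:-→d13:-→d14:-→d15:-→d16:-→d17:-→d18:-→d19:H2  best=H2
  ? 117.67.1.126  path d0:H0→d1:-→d2:-→d3:-→d4:-→d5:-→d6:-→d7:-→d8:-→d9:-→d10:-→d11:-→d12:-→d13:-→d14:-→d15:-→d16:-→d17:-→d18:-→d19:H2  best=H2
  add 4.180.252.0/22 -> H2 at depth 22
  ? 117.67.0.162  path d0:H0→d1:-→d2:-→d3:-→d4:-→d5:-→d6:-→d7:-→d8:-→d9:-→d10:-→d11:-→d12:-→d13:-→d14:-→d15:-→d16:-→d17:-→d18:-→d19:H2  best=H2
  ? 4.180.252.252  path d0:H0→d1:-→d2:-→d3:-→d4:-→d5:-→d6:-→d7:-→d8:-→d9:-→d10:-→d11:-→d12:-→d13:-→d14:-→d15:-→d16:-→d17:-→d18:-→d19:-→d20:-→d21:-→d22:H2  best=H2
  ? 4.180.252.0  path d0:H0→d1:-→d2:-→d3:-→d4:-→d5:-→d6:-→d7:-→d8:-→d9:-→d10:-→d11:-→d12:-→d13:-→d14:-→d15:-→d16:-→d17:-→d18:-→d19:-→d20:-→d21:-→d22:H2  best=H2
  add 235.0.0.0/8 -> H2 at depth 8
  ? 235.5.162.176  path d0:H0→d1:-→d2:-→d3:-→d4:-→d5:-→d6:-→d7:-→d8:H2  best=H2
  del 235.0.0.0/8 (clear depth 8)
  ? 117.67.0.233  path d0:H0→d1:-→d2:-→d3:-→d4:-→d5:-→d6:-→d7:-→d8:-→d9:-→d10:-→d11:-→d12:-→d13:-→d14:-→d15:-→d16:-→d17:-→d18:-→d19:H2  best=H2
  add 4.180.252.16/28 -> H0 at depth 28
  add 117.64.0.0/12 -> H1 at depth 12
  del 117.67.0.0/19 (clear depth 19)
  ? 117.64.23.190  path d0:H0→d1:-→d2:-→d3:-→d4:-→d5:-→d6:-→d7:-→d8:-→d9:-→d10:-→d11:-→d12:H1→d13:-→d14:-  best=H1
  ? 117.64.0.0  path d0:H0→d1:-→d2:-→d3:-→d4:-→d5:-→d6:-→d7:-→d8:-→d9:-→d10:-→d11:-→d12:H1→d13:-→d14:-  best=H1
  ? 117.64.7.16  path d0:H0→d1:-→d2:-→d3:-→d4:-→d5:-→d6:-→d7:-→d8:-→d9:-→d10:-→d11:-→d12:H1→d13:-→d14:-  best=H1
  ? 4.180.252.20  path d0:H0→d1:-→d2:-→d3:-→d4:-→d5:-→d6:-→d7:-→d8:-→d9:-→d10:-→d11:-→d12:-→d13:-→d14:-→d15:-→d16:-→d17:-→d18:-→d19:-→d20:-→d21:-→d22:H2→d23:-→d24:-→d25:-→d26:-→d27:-→d28:H0  best=H0
  add 117.67.0.0/20 -> H2 at depth 20
  ? 4.180.252.3  path d0:H0→d1:-→d2:-→d3:-→d4:-→d5:-→d6:-→d7:-→d8:-→d9:-→d10:-→d11:-→d12:-→d13:-→d14:-→d15:-→d16:-→d17:-→d18:-→d19:-→d20:-→d21:-→d22:H2→d23:-→d24:-→d25:-→d26:-→d27:-  best=H2
  add 117.67.0.0/20 -> H0 at depth 20
  ? 4.180.252.195  path d0:H0→d1:-→d2:-→d3:-→d4:-→d5:-→d6:-→d7:-→d8:-→d9:-→d10:-→d11:-→d12:-→d13:-→d14:-→d15:-→d16:-→d17:-→d18:-→d19:-→d20:-→d21:-→d22:H2→d23:-→d24:-  best=H2
  del 4.180.252.16/28 (clear depth 28)
  del 117.64.0.0/12 (clear depth 12)
  ? 4.180.252.35  path d0:H0→d1:-→d2:-→d3:-→d4:-→d5:-→d6:-→d7:-→d8:-→d9:-→d10:-→d11:-→d12:-→d13:-→d14:-→d15:-→d16:-→d17:-→d18:-→d19:-→d20:-→d21:-→d22:H2→d23:-→d24:-→d25:-→d26:-  best=H2
  ? 4.180.253.150  path d0:H0→d1:-→d2:-→d3:-→d4:-→d5:-→d6:-→d7:-→d8:-→d9:-→d10:-→d11:-→d12:-→d13:-→d14:-→d15:-→d16:-→d17:-→d18:-→d19:-→d20:-→d21:-→d22:H2→d23:-  best=H2
  del 4.180.252.0/22 (clear depth 22)
  add 235.94.128.0/18 -> H1 at depth 18
  add 235.80.0.0/12 -> H1 at depth 12
  ? 235.94.128.109  path d0:H0→d1:-→d2:-→d3:-→d4:-→d5:-→d6:-→d7:-→d8:-→d9:-→d10:-→d11:-→d12:H1→d13:-→d14:-→d15:-→d16:-→d17:-→d18:H1  best=H1
  add 128.0.0.0/1 -> H0 at depth 1
  ? 198.140.158.12  path d0:H0→d1:H0→d2:-  best=H0

== LOOKUPS ==
["H2","H2","H2","H2","H2","H2","H2","H2","H1","H1","H1","H0","H2","H2","H2","H2","H1","H0"]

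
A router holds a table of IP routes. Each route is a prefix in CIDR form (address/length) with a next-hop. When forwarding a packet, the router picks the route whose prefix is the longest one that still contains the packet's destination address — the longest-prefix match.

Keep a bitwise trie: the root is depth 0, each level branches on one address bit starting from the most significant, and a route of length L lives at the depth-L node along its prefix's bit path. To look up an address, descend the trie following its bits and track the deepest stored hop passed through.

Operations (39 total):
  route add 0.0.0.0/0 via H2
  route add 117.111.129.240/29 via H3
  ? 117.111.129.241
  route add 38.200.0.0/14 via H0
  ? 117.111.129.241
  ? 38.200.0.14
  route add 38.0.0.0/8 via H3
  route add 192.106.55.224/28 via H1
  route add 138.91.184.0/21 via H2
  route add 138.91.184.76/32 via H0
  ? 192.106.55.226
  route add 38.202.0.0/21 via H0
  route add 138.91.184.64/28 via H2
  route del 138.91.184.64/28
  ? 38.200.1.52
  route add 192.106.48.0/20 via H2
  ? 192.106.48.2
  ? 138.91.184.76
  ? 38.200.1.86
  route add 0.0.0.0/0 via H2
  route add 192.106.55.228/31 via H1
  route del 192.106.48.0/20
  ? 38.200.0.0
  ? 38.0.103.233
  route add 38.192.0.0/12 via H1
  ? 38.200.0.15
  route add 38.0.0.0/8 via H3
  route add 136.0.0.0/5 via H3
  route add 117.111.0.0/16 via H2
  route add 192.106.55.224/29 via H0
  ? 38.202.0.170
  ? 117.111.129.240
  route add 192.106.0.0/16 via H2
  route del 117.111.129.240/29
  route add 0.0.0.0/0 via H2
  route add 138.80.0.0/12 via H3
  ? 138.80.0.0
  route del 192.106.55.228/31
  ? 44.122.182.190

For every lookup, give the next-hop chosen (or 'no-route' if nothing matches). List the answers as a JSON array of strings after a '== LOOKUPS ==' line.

Trace:
  add 0.0.0.0/0 -> H2 at depth 0
  add 117.111.129.240/29 -> H3 at depth 29
  ? 117.111.129.241  path d0:H2→d1:-→d2:-→d3:-→d4:-→d5:-→d6:-→d7:-→d8:-→d9:-→d10:-→d11:-→d12:-→d13:-→d14:-→d15:-→d16:-→d17:-→d18:-→d19:-→d20:-→d21:-→d22:-→d23:-→d24:-→d25:-→d26:-→d27:-→d28:-→d29:H3  best=H3
  add 38.200.0.0/14 -> H0 at depth 14
  ? 117.111.129.241  path d0:H2→d1:-→d2:-→d3:-→d4:-→d5:-→d6:-→d7:-→d8:-→d9:-→d10:-→d11:-→d12:-→d13:-→d14:-→d15:-→d16:-→d17:-→d18:-→d19:-→d20:-→d21:-→d22:-→d23:-→d24:-→d25:-→d26:-→d27:-→d28:-→d29:H3  best=H3
  ? 38.200.0.14  path d0:H2→d1:-→d2:-→d3:-→d4:-→d5:-→d6:-→d7:-→d8:-→d9:-→d10:-→d11:-→d12:-→d13:-→d14:H0  best=H0
  add 38.0.0.0/8 -> H3 at depth 8
  add 192.106.55.224/28 -> H1 at depth 28
  add 138.91.184.0/21 -> H2 at depth 21
  add 138.91.184.76/32 -> H0 at depth 32
  ? 192.106.55.226  path d0:H2→d1:-→d2:-→d3:-→d4:-→d5:-→d6:-→d7:-→d8:-→d9:-→d10:-→d11:-→d12:-→d13:-→d14:-→d15:-→d16:-→d17:-→d18:-→d19:-→d20:-→d21:-→d22:-→d23:-→d24:-→d25:-→d26:-→d27:-→d28:H1  best=H1
  add 38.202.0.0/21 -> H0 at depth 21
  add 138.91.184.64/28 -> H2 at depth 28
  - 138.91.184.64/28 clear@28
  ? 38.200.1.52  path d0:H2→d1:-→d2:-→d3:-→d4:-→d5:-→d6:-→d7:-→d8:H3→d9:-→d10:-→d11:-→d12:-→d13:-→d14:H0  best=H0
  add 192.106.48.0/20 -> H2 at depth 20
  ? 192.106.48.2  path d0:H2→d1:-→d2:-→d3:-→d4:-→d5:-→d6:-→d7:-→d8:-→d9:-→d10:-→d11:-→d12:-→d13:-→d14:-→d15:-→d16:-→d17:-→d18:-→d19:-→d20:H2→d21:-  best=H2
  ? 138.91.184.76  path d0:H2→d1:-→d2:-→d3:-→d4:-→d5:-→d6:-→d7:-→d8:-→d9:-→d10:-→d11:-→d12:-→d13:-→d14:-→d15:-→d16:-→d17:-→d18:-→d19:-→d20:-→d21:H2→d22:-→d23:-→d24:-→d25:-→d26:-→d27:-→d28:-→d29:-→d30:-→d31:-→d32:H0  best=H0
  ? 38.200.1.86  path d0:H2→d1:-→d2:-→d3:-→d4:-→d5:-→d6:-→d7:-→d8:H3→d9:-→d10:-→d11:-→d12:-→d13:-→d14:H0  best=H0
  add 0.0.0.0/0 -> H2 at depth 0
  add 192.106.55.228/31 -> H1 at depth 31
  - 192.106.48.0/20 clear@20
  ? 38.200.0.0  path d0:H2→d1:-→d2:-→d3:-→d4:-→d5:-→d6:-→d7:-→d8:H3→d9:-→d10:-→d11:-→d12:-→d13:-→d14:H0  best=H0
  ? 38.0.103.233  path d0:H2→d1:-→d2:-→d3:-→d4:-→d5:-→d6:-→d7:-→d8:H3  best=H3
  add 38.192.0.0/12 -> H1 at depth 12
  ? 38.200.0.15  path d0:H2→d1:-→d2:-→d3:-→d4:-→d5:-→d6:-→d7:-→d8:H3→d9:-→d10:-→d11:-→d12:H1→d13:-→d14:H0  best=H0
  add 38.0.0.0/8 -> H3 at depth 8
  add 136.0.0.0/5 -> H3 at depth 5
  add 117.111.0.0/16 -> H2 at depth 16
  add 192.106.55.224/29 -> H0 at depth 29
  ? 38.202.0.170  path d0:H2→d1:-→d2:-→d3:-→d4:-→d5:-→d6:-→d7:-→d8:H3→d9:-→d10:-→d11:-→d12:H1→d13:-→d14:H0→d15:-→d16:-→d17:-→d18:-→d19:-→d20:-→d21:H0  best=H0
  ? 117.111.129.240  path d0:H2→d1:-→d2:-→d3:-→d4:-→d5:-→d6:-→d7:-→d8:-→d9:-→d10:-→d11:-→d12:-→d13:-→d14:-→d15:-→d16:H2→d17:-→d18:-→d19:-→d20:-→d21:-→d22:-→d23:-→d24:-→d25:-→d26:-→d27:-→d28:-→d29:H3  best=H3
  add 192.106.0.0/16 -> H2 at depth 16
  - 117.111.129.240/29 clear@29
  add 0.0.0.0/0 -> H2 at depth 0
  add 138.80.0.0/12 -> H3 at depth 12
  ? 138.80.0.0  path d0:H2→d1:-→d2:-→d3:-→d4:-→d5:H3→d6:-→d7:-→d8:-→d9:-→d10:-→d11:-→d12:H3  best=H3
  - 192.106.55.228/31 clear@31
  ? 44.122.182.190  path d0:H2→d1:-→d2:-→d3:-→d4:-  best=H2

== LOOKUPS ==
["H3","H3","H0","H1","H0","H2","H0","H0","H0","H3","H0","H0","H3","H3","H2"]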